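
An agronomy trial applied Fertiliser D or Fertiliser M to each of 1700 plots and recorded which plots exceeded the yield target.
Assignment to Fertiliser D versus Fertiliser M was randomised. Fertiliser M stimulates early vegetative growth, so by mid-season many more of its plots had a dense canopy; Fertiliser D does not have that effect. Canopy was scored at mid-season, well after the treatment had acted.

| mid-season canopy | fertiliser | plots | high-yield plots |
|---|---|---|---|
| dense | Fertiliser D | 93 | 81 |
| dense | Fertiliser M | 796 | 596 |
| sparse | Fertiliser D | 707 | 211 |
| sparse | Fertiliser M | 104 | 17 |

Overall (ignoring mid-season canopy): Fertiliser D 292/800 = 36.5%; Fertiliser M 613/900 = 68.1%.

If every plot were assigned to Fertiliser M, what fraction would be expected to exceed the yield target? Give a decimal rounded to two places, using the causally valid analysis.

0.68

The mid-season canopy-specific comparison favours Fertiliser D throughout, but the pooled figures favour Fertiliser M. The question is whether to condition on mid-season canopy.
Mid-season canopy here is a post-treatment variable shaped by the fertiliser; conditioning on it would introduce bias rather than remove it. The overall comparison is the causal one.
So P(outcome | do(Fertiliser M)) is just the pooled rate for Fertiliser M: 613/900 = 0.681.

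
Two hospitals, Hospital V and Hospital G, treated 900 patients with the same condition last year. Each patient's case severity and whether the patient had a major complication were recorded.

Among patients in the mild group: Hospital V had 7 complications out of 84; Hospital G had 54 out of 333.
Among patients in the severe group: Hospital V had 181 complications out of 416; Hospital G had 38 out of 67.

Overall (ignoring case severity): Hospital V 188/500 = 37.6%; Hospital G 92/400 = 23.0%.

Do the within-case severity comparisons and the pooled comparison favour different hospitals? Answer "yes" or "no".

yes

Within each case severity level (mild 8.3% vs 16.2%; severe 43.5% vs 56.7%), Hospital V has the lower rate every time. Pooled: 37.6% vs 23.0% — Hospital G has the lower rate overall. The two comparisons disagree.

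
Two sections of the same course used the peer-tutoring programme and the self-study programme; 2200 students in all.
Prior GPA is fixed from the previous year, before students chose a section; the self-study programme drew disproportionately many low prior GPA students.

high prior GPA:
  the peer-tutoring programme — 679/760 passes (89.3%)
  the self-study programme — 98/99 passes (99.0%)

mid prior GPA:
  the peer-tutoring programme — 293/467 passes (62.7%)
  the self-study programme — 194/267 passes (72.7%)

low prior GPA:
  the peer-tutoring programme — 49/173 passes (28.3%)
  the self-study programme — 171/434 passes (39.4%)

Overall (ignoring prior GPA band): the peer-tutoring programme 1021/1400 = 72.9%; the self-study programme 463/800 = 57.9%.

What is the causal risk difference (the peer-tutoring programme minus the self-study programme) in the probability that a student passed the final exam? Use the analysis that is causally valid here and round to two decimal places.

-0.10

Within every prior GPA band level the self-study programme has the higher rate, yet pooled the peer-tutoring programme does — Simpson's reversal.
Prior GPA band differs across teaching methods for reasons unrelated to any effect of the teaching method itself, and it separately predicts the outcome — a classic confounder. We must compare within prior GPA band levels.
Adjusting over the population distribution of prior GPA band: 0.390·(0.893−0.990) + 0.334·(0.627−0.727) + 0.276·(0.283−0.394) = -0.101.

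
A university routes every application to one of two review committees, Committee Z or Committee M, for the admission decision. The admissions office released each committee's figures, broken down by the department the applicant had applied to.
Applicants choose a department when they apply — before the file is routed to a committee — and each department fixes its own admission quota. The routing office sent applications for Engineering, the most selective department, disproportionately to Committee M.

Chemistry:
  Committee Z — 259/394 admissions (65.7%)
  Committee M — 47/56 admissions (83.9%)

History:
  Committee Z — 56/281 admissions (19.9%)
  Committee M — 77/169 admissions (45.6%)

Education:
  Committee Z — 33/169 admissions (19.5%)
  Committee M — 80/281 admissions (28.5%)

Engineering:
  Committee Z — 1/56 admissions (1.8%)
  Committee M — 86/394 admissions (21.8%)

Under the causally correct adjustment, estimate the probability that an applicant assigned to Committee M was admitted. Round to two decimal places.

0.45

Department differs across review committees for reasons unrelated to any effect of the review committee itself, and it separately predicts the outcome — a classic confounder. We must compare within department levels.
Standardising Committee M to the population department mix: 0.250·47/56 + 0.250·77/169 + 0.250·80/281 + 0.250·86/394 = 0.449.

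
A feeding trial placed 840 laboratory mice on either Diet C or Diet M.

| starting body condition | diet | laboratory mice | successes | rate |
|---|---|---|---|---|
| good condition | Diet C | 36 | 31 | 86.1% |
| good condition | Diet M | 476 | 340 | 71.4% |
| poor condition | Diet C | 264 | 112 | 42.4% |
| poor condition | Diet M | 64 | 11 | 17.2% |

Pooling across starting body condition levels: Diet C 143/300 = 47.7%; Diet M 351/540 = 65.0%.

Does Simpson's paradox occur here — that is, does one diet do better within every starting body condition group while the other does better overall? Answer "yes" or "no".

yes

Within each starting body condition level (good condition 86.1% vs 71.4%; poor condition 42.4% vs 17.2%), Diet C has the higher rate every time. Pooled: 47.7% vs 65.0% — Diet M has the higher rate overall. The two comparisons disagree.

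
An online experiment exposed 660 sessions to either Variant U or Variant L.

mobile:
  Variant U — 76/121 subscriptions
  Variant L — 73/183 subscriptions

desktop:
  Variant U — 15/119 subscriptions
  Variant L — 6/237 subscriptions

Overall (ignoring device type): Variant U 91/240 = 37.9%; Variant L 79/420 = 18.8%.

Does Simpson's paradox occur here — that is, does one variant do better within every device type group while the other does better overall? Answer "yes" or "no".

Within each device type level (mobile 62.8% vs 39.9%; desktop 12.6% vs 2.5%), Variant U has the higher rate every time. Pooled: 37.9% vs 18.8% — Variant U has the higher rate overall. They agree.

no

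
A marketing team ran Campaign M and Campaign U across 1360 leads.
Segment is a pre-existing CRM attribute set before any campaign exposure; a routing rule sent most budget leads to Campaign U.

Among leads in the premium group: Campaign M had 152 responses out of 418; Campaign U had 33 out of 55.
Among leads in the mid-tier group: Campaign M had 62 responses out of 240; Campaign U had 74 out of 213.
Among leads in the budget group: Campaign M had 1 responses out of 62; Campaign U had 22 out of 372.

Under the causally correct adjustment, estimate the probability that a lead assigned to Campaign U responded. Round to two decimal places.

Within every customer segment level Campaign U has the higher rate, yet pooled Campaign M does — Simpson's reversal.
The imbalance in customer segment arose from how leads were allocated, not from anything the campaign did; and customer segment independently affects the outcome. The pooled gap is confounded — condition on customer segment.
Standardising Campaign U to the population customer segment mix: 0.348·33/55 + 0.333·74/213 + 0.319·22/372 = 0.343.

0.34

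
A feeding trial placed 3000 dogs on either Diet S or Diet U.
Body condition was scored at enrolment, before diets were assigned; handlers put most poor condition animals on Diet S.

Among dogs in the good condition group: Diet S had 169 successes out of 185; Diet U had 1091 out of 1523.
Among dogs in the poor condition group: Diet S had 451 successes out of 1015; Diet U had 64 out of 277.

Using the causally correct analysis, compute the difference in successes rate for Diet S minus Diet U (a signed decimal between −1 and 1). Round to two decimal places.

The stratified and pooled comparisons disagree (Diet S wins within each starting body condition; Diet U wins overall), so the answer turns on the causal role of starting body condition.
Nothing the diet does changes starting body condition; the imbalance is an allocation artefact. With starting body condition also predicting the outcome, the pooled figure is confounded, and the within-stratum comparison is the causal one.
Adjusting over the population distribution of starting body condition: 0.569·(0.914−0.716) + 0.431·(0.444−0.231) = +0.204.

+0.20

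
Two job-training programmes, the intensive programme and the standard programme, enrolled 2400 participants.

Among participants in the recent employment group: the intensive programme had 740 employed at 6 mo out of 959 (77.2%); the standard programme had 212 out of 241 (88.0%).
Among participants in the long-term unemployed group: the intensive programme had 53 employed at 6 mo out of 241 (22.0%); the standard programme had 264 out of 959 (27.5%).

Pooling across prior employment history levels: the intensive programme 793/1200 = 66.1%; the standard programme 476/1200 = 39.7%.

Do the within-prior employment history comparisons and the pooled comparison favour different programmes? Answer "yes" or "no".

Within each prior employment history level (recent employment 77.2% vs 88.0%; long-term unemployed 22.0% vs 27.5%), the standard programme has the higher rate every time. Pooled: 66.1% vs 39.7% — the intensive programme has the higher rate overall. The two comparisons disagree.

yes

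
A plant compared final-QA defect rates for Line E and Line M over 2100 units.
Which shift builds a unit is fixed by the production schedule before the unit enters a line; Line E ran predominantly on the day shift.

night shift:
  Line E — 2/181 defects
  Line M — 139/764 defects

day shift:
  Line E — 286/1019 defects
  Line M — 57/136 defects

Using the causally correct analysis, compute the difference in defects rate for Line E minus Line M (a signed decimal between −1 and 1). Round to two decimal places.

Line E is lower inside every shift stratum but Line M is lower in aggregate. Whether to stratify depends on how shift relates to the line.
Shift is set before the line has any effect — it is not caused by the line — and it independently drives the outcome. That makes it a confounder, so the causal comparison is within shift levels.
Adjusting over the population distribution of shift: 0.450·(0.011−0.182) + 0.550·(0.281−0.419) = -0.153.

-0.15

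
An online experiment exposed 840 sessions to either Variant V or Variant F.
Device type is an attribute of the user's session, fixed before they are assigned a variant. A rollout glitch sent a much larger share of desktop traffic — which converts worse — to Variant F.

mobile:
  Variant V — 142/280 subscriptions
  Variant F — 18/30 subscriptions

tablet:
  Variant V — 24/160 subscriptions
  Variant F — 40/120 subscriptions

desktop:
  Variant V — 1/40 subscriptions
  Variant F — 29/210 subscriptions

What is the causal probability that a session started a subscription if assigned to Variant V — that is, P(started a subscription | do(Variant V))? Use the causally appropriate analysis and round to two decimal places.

0.24

Variant F is higher inside every device type stratum but Variant V is higher in aggregate. Whether to stratify depends on how device type relates to the variant.
Device type is set before the variant has any effect — it is not caused by the variant — and it independently drives the outcome. That makes it a confounder, so the causal comparison is within device type levels.
Standardising Variant V to the population device type mix: 0.369·142/280 + 0.333·24/160 + 0.298·1/40 = 0.245.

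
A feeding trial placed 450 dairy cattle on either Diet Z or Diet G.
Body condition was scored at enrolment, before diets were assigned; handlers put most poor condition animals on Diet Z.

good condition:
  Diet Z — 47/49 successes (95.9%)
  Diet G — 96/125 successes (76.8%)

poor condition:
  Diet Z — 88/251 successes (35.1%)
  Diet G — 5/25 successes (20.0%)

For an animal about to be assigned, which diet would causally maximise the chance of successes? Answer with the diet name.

Diet Z

Diet Z is higher inside every starting body condition stratum but Diet G is higher in aggregate. Whether to stratify depends on how starting body condition relates to the diet.
The imbalance in starting body condition arose from how dairy cattle were allocated, not from anything the diet did; and starting body condition independently affects the outcome. The pooled gap is confounded — condition on starting body condition.
Within each level — good condition: 95.9% vs 76.8%; poor condition: 35.1% vs 20.0% — Diet Z is higher every time.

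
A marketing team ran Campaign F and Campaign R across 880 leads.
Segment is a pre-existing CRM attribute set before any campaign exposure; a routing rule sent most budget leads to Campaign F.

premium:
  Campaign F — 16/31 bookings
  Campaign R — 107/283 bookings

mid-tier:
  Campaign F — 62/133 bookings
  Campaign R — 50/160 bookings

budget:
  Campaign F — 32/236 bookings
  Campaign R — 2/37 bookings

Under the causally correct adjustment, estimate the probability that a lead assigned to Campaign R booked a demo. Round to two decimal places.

Nothing the campaign does changes customer segment; the imbalance is an allocation artefact. With customer segment also predicting the outcome, the pooled figure is confounded, and the within-stratum comparison is the causal one.
Standardising Campaign R to the population customer segment mix: 0.357·107/283 + 0.333·50/160 + 0.310·2/37 = 0.256.

0.26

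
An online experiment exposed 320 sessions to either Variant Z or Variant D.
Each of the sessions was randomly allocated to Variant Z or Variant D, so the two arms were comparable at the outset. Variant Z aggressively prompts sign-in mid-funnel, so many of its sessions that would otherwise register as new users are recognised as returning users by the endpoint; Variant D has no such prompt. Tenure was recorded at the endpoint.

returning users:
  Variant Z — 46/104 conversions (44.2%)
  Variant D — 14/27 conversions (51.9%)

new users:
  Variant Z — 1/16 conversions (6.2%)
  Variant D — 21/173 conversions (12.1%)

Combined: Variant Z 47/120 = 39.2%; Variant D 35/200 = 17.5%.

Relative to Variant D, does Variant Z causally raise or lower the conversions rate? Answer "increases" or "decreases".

Within every user tenure level Variant D has the higher rate, yet pooled Variant Z does — Simpson's reversal.
User tenure lies on the pathway variant → user tenure → outcome, so adjusting for it blocks the indirect effect. For the total causal effect of variant, use the unadjusted pooled rates.
Pooled: Variant Z 39.2% vs Variant D 17.5%; Variant Z is higher overall.

increases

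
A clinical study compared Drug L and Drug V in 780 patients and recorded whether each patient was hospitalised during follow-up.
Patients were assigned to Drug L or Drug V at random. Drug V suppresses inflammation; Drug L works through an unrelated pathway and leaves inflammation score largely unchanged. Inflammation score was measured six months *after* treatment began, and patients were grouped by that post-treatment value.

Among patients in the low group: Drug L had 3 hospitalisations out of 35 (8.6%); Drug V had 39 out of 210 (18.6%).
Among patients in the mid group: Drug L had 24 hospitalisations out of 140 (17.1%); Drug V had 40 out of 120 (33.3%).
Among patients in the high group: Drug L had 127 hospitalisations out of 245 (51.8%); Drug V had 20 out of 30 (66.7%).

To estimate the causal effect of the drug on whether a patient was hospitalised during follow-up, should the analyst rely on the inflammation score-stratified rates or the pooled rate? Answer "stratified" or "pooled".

Within every inflammation score level Drug L has the lower rate, yet pooled Drug V does — Simpson's reversal.
Stratifying would compare drugs among patients the drugs themselves sorted into inflammation score groups — a form of selection on an intermediate. The unconditioned pooled rates give the total causal effect.
Pooled: Drug L 36.7% vs Drug V 27.5%; Drug V is lower overall.

pooled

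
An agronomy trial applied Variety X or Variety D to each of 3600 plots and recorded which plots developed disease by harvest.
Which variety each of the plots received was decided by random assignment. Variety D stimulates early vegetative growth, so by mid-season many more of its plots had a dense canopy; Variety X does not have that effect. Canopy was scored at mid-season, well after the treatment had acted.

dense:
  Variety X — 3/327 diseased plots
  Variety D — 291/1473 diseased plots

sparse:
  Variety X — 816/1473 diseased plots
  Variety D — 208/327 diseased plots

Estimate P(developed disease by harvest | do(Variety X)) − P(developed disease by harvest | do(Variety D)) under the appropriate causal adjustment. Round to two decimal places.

The stratified and pooled comparisons disagree (Variety X wins within each mid-season canopy; Variety D wins overall), so the answer turns on the causal role of mid-season canopy.
Mid-season canopy is recorded after the variety and is itself shifted by it — it sits on the causal path from variety to outcome. Conditioning on a mediator would strip out part of the effect we want; the pooled comparison gives the total causal effect.
The causal difference is the pooled difference: 0.455 − 0.277 = +0.178.

+0.18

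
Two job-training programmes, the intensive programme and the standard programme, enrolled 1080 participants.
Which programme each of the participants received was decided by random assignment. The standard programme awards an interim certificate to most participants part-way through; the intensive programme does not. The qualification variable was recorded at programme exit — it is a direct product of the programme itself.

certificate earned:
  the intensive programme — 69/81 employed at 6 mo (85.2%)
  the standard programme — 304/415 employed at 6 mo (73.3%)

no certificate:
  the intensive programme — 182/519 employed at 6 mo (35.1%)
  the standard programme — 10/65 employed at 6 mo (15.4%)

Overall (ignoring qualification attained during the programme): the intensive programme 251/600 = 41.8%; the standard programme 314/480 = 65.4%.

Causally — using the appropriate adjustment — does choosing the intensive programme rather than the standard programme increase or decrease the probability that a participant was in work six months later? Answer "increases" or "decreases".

decreases

Within every qualification attained during the programme level the intensive programme has the higher rate, yet pooled the standard programme does — Simpson's reversal.
Qualification attained during the programme is downstream of the programme. One should not condition on a consequence of treatment, so the overall rates are the right comparison.
Pooled: the intensive programme 41.8% vs the standard programme 65.4%; the standard programme is higher overall.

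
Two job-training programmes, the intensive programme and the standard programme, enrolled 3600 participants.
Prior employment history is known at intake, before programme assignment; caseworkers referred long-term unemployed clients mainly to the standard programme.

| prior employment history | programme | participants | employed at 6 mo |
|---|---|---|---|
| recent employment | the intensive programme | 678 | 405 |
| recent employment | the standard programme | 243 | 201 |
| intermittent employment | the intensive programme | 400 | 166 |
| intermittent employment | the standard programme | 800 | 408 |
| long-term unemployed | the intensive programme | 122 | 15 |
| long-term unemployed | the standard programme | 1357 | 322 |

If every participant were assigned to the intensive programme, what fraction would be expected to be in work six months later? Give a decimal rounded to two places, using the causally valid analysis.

0.34

Since prior employment history is a pre-existing factor (not a product of the programme) and it affects the outcome on its own, it is a confounder. The stratified rates, not the pooled rate, identify the causal effect.
Standardising the intensive programme to the population prior employment history mix: 0.256·405/678 + 0.333·166/400 + 0.411·15/122 = 0.342.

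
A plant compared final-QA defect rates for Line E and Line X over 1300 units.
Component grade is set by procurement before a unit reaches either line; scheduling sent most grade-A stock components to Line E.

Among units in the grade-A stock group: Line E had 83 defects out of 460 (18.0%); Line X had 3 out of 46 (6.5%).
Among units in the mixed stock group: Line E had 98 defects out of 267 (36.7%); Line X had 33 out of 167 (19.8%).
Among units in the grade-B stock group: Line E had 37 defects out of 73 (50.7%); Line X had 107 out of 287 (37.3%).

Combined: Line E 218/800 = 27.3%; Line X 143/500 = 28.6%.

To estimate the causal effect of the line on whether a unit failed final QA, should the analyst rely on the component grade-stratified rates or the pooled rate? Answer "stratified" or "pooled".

The imbalance in component grade arose from how units were allocated, not from anything the line did; and component grade independently affects the outcome. The pooled gap is confounded — condition on component grade.
Within each level — grade-A stock: 18.0% vs 6.5%; mixed stock: 36.7% vs 19.8%; grade-B stock: 50.7% vs 37.3% — Line X is lower every time.

stratified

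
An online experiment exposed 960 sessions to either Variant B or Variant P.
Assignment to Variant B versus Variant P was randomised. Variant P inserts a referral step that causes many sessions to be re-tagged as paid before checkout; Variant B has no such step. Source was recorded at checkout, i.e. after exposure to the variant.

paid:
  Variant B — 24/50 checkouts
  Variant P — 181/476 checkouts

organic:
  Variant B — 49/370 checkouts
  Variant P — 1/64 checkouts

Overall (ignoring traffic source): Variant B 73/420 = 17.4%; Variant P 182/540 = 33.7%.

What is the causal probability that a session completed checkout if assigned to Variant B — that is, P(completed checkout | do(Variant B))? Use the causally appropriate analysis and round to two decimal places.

Variant B is higher inside every traffic source stratum but Variant P is higher in aggregate. Whether to stratify depends on how traffic source relates to the variant.
The distribution of traffic source is itself part of what the variant does — it is an intermediate outcome. Holding it fixed would remove that part of the effect; the total effect is the pooled difference.
So P(outcome | do(Variant B)) is just the pooled rate for Variant B: 73/420 = 0.174.

0.17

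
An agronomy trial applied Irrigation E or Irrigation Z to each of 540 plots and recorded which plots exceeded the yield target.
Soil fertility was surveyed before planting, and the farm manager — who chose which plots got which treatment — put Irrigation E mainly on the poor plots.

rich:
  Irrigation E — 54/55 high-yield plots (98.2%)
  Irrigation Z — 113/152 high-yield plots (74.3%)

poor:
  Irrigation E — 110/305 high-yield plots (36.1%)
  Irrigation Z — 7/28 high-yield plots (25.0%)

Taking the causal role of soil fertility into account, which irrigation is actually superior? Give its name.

Irrigation E

Within every soil fertility level Irrigation E has the higher rate, yet pooled Irrigation Z does — Simpson's reversal.
Since soil fertility is a pre-existing factor (not a product of the irrigation) and it affects the outcome on its own, it is a confounder. The stratified rates, not the pooled rate, identify the causal effect.
Within each level — rich: 98.2% vs 74.3%; poor: 36.1% vs 25.0% — Irrigation E is higher every time.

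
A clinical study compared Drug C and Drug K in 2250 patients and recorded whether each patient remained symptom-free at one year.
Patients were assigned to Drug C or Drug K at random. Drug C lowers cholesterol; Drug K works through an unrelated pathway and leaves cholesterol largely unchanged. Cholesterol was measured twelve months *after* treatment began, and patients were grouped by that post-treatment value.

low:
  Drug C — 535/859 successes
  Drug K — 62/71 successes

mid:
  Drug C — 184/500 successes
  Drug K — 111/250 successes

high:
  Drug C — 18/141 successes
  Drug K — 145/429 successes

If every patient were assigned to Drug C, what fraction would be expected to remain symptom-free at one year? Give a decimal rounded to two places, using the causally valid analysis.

0.49

Drug K is higher inside every cholesterol stratum but Drug C is higher in aggregate. Whether to stratify depends on how cholesterol relates to the drug.
Cholesterol is recorded after the drug and is itself shifted by it — it sits on the causal path from drug to outcome. Conditioning on a mediator would strip out part of the effect we want; the pooled comparison gives the total causal effect.
So P(outcome | do(Drug C)) is just the pooled rate for Drug C: 737/1500 = 0.491.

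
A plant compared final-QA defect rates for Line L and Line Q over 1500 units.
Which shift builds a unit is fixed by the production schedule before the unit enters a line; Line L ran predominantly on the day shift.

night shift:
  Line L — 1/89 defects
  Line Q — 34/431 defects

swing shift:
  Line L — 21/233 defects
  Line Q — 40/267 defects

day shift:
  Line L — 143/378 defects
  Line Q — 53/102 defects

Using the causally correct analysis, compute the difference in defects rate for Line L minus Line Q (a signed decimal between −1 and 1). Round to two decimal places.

Shift satisfies the back-door criterion: it is not a descendant of the line, and it blocks the spurious path from line to outcome. Adjusting for it (i.e., using the within-shift rates) gives the causal effect.
Adjusting over the population distribution of shift: 0.347·(0.011−0.079) + 0.333·(0.090−0.150) + 0.320·(0.378−0.520) = -0.089.

-0.09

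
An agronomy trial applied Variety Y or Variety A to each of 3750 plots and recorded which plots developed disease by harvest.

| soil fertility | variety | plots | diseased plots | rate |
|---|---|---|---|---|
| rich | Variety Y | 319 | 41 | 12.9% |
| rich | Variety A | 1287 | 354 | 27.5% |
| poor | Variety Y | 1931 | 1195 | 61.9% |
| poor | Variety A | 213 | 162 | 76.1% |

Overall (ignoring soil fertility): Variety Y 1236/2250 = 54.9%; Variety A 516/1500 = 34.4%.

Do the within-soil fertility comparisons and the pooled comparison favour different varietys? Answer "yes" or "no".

yes

Within each soil fertility level (rich 12.9% vs 27.5%; poor 61.9% vs 76.1%), Variety Y has the lower rate every time. Pooled: 54.9% vs 34.4% — Variety A has the lower rate overall. The two comparisons disagree.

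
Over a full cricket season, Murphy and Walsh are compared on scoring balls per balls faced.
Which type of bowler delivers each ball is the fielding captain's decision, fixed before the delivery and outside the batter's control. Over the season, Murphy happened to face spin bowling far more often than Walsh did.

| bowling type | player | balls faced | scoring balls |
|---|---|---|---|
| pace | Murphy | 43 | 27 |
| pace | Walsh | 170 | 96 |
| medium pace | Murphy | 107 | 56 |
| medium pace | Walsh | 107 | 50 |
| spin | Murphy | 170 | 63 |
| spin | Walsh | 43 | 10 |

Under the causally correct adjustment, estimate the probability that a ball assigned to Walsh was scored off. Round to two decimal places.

0.42

Murphy is higher inside every bowling type stratum but Walsh is higher in aggregate. Whether to stratify depends on how bowling type relates to the player.
Bowling type satisfies the back-door criterion: it is not a descendant of the player, and it blocks the spurious path from player to outcome. Adjusting for it (i.e., using the within-bowling type rates) gives the causal effect.
Standardising Walsh to the population bowling type mix: 0.333·96/170 + 0.334·50/107 + 0.333·10/43 = 0.422.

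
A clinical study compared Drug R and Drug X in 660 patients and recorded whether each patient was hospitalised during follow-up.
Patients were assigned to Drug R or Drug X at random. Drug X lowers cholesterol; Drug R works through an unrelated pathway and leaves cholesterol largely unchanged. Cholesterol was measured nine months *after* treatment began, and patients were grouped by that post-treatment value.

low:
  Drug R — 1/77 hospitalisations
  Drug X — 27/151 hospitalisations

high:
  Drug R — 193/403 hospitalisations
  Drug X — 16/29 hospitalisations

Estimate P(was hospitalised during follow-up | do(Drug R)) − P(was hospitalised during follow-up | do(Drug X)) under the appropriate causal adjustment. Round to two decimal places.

Drug R is lower inside every cholesterol stratum but Drug X is lower in aggregate. Whether to stratify depends on how cholesterol relates to the drug.
Cholesterol is recorded after the drug and is itself shifted by it — it sits on the causal path from drug to outcome. Conditioning on a mediator would strip out part of the effect we want; the pooled comparison gives the total causal effect.
The causal difference is the pooled difference: 0.404 − 0.239 = +0.165.

+0.17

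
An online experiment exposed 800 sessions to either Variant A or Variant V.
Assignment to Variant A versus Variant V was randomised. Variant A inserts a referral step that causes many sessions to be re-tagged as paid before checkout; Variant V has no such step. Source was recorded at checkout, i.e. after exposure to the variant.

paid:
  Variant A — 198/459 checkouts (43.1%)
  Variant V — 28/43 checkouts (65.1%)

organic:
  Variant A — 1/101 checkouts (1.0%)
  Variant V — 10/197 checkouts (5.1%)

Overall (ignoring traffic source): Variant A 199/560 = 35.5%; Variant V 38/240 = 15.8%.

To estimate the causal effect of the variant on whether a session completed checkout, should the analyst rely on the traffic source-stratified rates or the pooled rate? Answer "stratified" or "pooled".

pooled

Traffic source is downstream of the variant. One should not condition on a consequence of treatment, so the overall rates are the right comparison.
Pooled: Variant A 35.5% vs Variant V 15.8%; Variant A is higher overall.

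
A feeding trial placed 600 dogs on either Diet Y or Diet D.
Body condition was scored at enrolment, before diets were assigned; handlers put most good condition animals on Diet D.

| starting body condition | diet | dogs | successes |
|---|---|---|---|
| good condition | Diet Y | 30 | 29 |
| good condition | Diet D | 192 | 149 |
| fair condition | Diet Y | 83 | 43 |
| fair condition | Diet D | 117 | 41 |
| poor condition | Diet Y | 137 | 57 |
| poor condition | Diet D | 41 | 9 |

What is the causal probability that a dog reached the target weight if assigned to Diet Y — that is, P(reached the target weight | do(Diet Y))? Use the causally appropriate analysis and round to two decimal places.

0.65

The imbalance in starting body condition arose from how dogs were allocated, not from anything the diet did; and starting body condition independently affects the outcome. The pooled gap is confounded — condition on starting body condition.
Standardising Diet Y to the population starting body condition mix: 0.370·29/30 + 0.333·43/83 + 0.297·57/137 = 0.654.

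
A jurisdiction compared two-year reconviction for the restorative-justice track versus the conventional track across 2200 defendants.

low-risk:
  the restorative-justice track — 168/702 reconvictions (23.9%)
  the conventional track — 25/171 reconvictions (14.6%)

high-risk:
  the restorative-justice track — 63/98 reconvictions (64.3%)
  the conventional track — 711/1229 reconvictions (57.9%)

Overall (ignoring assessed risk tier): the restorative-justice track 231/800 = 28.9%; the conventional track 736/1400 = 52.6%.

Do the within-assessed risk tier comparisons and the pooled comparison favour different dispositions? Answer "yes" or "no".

yes

Within each assessed risk tier level (low-risk 23.9% vs 14.6%; high-risk 64.3% vs 57.9%), the conventional track has the lower rate every time. Pooled: 28.9% vs 52.6% — the restorative-justice track has the lower rate overall. The two comparisons disagree.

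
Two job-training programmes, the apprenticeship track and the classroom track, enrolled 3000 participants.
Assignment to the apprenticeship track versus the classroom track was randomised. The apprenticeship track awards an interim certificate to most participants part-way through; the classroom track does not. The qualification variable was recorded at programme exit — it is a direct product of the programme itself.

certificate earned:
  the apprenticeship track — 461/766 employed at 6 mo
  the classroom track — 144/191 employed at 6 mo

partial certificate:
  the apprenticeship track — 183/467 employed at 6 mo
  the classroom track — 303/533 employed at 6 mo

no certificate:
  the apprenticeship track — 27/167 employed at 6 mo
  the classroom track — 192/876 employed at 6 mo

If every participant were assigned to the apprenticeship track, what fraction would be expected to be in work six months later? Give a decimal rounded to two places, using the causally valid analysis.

Stratifying would compare programmes among participants the programmes themselves sorted into qualification attained during the programme groups — a form of selection on an intermediate. The unconditioned pooled rates give the total causal effect.
So P(outcome | do(the apprenticeship track)) is just the pooled rate for the apprenticeship track: 671/1400 = 0.479.

0.48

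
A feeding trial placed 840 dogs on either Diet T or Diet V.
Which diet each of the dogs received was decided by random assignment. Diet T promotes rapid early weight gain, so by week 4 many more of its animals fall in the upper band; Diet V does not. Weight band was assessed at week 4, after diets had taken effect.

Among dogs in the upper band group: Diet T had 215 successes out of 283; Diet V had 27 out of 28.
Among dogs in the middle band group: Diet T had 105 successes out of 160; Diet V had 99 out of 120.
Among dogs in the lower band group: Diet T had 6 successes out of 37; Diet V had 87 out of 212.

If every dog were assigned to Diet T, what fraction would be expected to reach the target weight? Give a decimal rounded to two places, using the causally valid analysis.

Within every week-4 weight band level Diet V has the higher rate, yet pooled Diet T does — Simpson's reversal.
Because the diet influences week-4 weight band, week-4 weight band is a post-treatment mediator, not a confounder. Stratifying on it would bias the estimate; the causal effect is the crude pooled difference.
So P(outcome | do(Diet T)) is just the pooled rate for Diet T: 326/480 = 0.679.

0.68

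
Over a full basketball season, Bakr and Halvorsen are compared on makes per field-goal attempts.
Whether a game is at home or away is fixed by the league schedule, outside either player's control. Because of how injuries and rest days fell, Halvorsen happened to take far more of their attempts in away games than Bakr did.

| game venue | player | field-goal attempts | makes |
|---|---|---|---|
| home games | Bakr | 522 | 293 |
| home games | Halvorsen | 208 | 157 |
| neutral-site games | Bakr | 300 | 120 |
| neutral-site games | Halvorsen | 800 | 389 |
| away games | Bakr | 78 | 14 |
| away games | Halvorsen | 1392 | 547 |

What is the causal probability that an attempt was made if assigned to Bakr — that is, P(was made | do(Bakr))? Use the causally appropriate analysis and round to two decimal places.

0.34

Within every game venue level Halvorsen has the higher rate, yet pooled Bakr does — Simpson's reversal.
Game venue satisfies the back-door criterion: it is not a descendant of the player, and it blocks the spurious path from player to outcome. Adjusting for it (i.e., using the within-game venue rates) gives the causal effect.
Standardising Bakr to the population game venue mix: 0.221·293/522 + 0.333·120/300 + 0.445·14/78 = 0.337.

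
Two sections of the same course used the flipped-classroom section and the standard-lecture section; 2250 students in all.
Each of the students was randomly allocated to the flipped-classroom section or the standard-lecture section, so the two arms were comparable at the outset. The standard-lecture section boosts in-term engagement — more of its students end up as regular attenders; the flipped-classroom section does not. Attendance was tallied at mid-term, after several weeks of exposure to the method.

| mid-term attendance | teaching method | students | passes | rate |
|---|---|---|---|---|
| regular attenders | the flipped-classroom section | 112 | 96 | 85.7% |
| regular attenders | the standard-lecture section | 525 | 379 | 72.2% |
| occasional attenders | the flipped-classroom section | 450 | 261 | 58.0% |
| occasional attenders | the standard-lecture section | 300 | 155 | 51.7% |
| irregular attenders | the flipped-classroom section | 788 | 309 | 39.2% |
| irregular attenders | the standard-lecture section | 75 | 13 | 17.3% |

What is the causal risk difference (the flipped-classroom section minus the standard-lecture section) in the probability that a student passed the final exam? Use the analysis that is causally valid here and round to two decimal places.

Mid-term attendance lies on the pathway teaching method → mid-term attendance → outcome, so adjusting for it blocks the indirect effect. For the total causal effect of teaching method, use the unadjusted pooled rates.
The causal difference is the pooled difference: 0.493 − 0.608 = -0.114.

-0.11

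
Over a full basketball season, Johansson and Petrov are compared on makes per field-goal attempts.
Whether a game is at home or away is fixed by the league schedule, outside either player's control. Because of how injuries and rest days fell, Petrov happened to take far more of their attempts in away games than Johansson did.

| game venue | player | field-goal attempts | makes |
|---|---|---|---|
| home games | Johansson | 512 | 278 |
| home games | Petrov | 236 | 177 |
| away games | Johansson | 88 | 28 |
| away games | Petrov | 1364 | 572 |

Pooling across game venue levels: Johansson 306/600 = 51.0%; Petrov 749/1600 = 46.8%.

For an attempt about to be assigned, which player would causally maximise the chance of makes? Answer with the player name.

Petrov is higher inside every game venue stratum but Johansson is higher in aggregate. Whether to stratify depends on how game venue relates to the player.
Here game venue is a common cause — it drives both which player a case falls under and the outcome. The crude comparison mixes populations; the stratum-specific rates are the causally relevant ones.
Within each level — home games: 54.3% vs 75.0%; away games: 31.8% vs 41.9% — Petrov is higher every time.

Petrov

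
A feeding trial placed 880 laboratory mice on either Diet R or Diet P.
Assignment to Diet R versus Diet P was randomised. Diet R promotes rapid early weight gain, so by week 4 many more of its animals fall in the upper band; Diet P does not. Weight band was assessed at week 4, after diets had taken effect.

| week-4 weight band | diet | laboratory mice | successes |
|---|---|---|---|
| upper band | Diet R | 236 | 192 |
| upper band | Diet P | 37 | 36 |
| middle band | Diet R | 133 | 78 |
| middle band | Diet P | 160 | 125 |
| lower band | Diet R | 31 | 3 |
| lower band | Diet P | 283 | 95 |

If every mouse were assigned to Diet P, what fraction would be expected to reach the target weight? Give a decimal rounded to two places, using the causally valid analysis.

The stratified and pooled comparisons disagree (Diet P wins within each week-4 weight band; Diet R wins overall), so the answer turns on the causal role of week-4 weight band.
Because the diet influences week-4 weight band, week-4 weight band is a post-treatment mediator, not a confounder. Stratifying on it would bias the estimate; the causal effect is the crude pooled difference.
So P(outcome | do(Diet P)) is just the pooled rate for Diet P: 256/480 = 0.533.

0.53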